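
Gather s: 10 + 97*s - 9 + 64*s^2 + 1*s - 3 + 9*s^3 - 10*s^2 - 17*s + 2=9*s^3 + 54*s^2 + 81*s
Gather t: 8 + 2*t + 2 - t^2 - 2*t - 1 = 9 - t^2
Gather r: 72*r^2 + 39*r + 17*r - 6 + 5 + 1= 72*r^2 + 56*r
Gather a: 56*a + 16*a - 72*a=0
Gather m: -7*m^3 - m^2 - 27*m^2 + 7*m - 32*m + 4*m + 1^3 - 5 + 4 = -7*m^3 - 28*m^2 - 21*m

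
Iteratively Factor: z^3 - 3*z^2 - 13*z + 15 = (z - 1)*(z^2 - 2*z - 15) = (z - 1)*(z + 3)*(z - 5)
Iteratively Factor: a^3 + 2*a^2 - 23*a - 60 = (a + 3)*(a^2 - a - 20) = (a + 3)*(a + 4)*(a - 5)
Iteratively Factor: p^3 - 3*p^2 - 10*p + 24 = (p - 2)*(p^2 - p - 12) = (p - 4)*(p - 2)*(p + 3)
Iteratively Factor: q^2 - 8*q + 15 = (q - 3)*(q - 5)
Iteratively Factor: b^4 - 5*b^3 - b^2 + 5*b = (b - 5)*(b^3 - b) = (b - 5)*(b + 1)*(b^2 - b) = (b - 5)*(b - 1)*(b + 1)*(b)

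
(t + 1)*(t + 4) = t^2 + 5*t + 4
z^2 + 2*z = z*(z + 2)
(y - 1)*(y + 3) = y^2 + 2*y - 3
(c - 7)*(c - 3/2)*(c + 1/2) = c^3 - 8*c^2 + 25*c/4 + 21/4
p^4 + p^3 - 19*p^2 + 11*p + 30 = (p - 3)*(p - 2)*(p + 1)*(p + 5)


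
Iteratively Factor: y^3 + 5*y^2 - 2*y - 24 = (y - 2)*(y^2 + 7*y + 12) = (y - 2)*(y + 4)*(y + 3)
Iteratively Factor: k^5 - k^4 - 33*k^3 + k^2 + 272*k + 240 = (k + 1)*(k^4 - 2*k^3 - 31*k^2 + 32*k + 240) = (k - 4)*(k + 1)*(k^3 + 2*k^2 - 23*k - 60) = (k - 5)*(k - 4)*(k + 1)*(k^2 + 7*k + 12) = (k - 5)*(k - 4)*(k + 1)*(k + 4)*(k + 3)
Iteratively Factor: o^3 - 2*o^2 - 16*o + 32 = (o - 4)*(o^2 + 2*o - 8) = (o - 4)*(o + 4)*(o - 2)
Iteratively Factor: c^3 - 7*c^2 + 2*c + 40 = (c - 5)*(c^2 - 2*c - 8) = (c - 5)*(c + 2)*(c - 4)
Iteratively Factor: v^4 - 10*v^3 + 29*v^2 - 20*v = (v - 5)*(v^3 - 5*v^2 + 4*v) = v*(v - 5)*(v^2 - 5*v + 4) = v*(v - 5)*(v - 4)*(v - 1)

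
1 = 1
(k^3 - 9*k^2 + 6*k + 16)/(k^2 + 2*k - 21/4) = 4*(k^3 - 9*k^2 + 6*k + 16)/(4*k^2 + 8*k - 21)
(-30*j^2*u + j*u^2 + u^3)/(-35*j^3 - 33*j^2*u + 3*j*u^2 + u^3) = u*(6*j + u)/(7*j^2 + 8*j*u + u^2)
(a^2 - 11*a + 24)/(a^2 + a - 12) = (a - 8)/(a + 4)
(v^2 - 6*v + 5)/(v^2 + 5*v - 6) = (v - 5)/(v + 6)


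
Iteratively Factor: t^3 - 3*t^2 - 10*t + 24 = (t + 3)*(t^2 - 6*t + 8) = (t - 2)*(t + 3)*(t - 4)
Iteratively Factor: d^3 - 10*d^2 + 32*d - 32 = (d - 2)*(d^2 - 8*d + 16) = (d - 4)*(d - 2)*(d - 4)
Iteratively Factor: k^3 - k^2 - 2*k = (k + 1)*(k^2 - 2*k) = (k - 2)*(k + 1)*(k)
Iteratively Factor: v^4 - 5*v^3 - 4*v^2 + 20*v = (v + 2)*(v^3 - 7*v^2 + 10*v) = (v - 2)*(v + 2)*(v^2 - 5*v) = v*(v - 2)*(v + 2)*(v - 5)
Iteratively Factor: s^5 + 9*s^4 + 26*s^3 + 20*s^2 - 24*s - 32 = (s + 2)*(s^4 + 7*s^3 + 12*s^2 - 4*s - 16) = (s - 1)*(s + 2)*(s^3 + 8*s^2 + 20*s + 16) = (s - 1)*(s + 2)^2*(s^2 + 6*s + 8) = (s - 1)*(s + 2)^2*(s + 4)*(s + 2)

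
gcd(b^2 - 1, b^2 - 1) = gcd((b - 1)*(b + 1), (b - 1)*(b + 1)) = b^2 - 1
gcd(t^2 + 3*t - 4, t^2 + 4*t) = t + 4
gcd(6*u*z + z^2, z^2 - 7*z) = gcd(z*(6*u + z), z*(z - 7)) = z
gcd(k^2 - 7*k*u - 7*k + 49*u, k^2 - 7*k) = k - 7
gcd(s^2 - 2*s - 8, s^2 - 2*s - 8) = s^2 - 2*s - 8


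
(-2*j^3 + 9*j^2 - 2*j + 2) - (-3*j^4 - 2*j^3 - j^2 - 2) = 3*j^4 + 10*j^2 - 2*j + 4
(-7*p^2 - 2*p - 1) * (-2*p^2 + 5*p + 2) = 14*p^4 - 31*p^3 - 22*p^2 - 9*p - 2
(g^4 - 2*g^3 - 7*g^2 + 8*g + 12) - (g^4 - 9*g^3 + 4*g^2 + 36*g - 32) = 7*g^3 - 11*g^2 - 28*g + 44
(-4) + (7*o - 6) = 7*o - 10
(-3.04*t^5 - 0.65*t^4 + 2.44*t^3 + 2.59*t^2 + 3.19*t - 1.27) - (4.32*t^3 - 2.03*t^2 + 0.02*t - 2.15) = -3.04*t^5 - 0.65*t^4 - 1.88*t^3 + 4.62*t^2 + 3.17*t + 0.88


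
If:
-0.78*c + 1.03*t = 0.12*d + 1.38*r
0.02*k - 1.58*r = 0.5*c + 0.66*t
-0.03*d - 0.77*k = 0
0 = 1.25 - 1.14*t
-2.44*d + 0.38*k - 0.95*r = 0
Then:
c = 4.86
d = 0.77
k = -0.03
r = -2.00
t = 1.10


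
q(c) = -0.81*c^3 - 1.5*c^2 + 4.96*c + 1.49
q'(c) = -2.43*c^2 - 3.0*c + 4.96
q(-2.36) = -7.92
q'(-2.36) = -1.49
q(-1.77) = -7.50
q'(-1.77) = 2.66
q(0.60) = 3.75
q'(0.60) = 2.29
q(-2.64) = -7.16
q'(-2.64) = -4.06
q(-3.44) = -0.35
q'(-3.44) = -13.48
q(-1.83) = -7.65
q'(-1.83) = 2.31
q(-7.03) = 173.91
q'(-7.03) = -94.04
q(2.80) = -14.16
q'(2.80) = -22.49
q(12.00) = -1554.67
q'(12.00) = -380.96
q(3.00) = -19.00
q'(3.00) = -25.91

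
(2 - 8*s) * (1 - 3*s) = 24*s^2 - 14*s + 2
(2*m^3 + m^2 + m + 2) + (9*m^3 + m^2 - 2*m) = 11*m^3 + 2*m^2 - m + 2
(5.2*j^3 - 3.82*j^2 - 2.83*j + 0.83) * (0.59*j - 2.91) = 3.068*j^4 - 17.3858*j^3 + 9.4465*j^2 + 8.725*j - 2.4153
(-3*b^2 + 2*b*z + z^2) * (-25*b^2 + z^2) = 75*b^4 - 50*b^3*z - 28*b^2*z^2 + 2*b*z^3 + z^4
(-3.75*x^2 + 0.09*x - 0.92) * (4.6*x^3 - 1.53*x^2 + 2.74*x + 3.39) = -17.25*x^5 + 6.1515*x^4 - 14.6447*x^3 - 11.0583*x^2 - 2.2157*x - 3.1188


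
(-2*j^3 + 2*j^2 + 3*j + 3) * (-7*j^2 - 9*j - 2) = 14*j^5 + 4*j^4 - 35*j^3 - 52*j^2 - 33*j - 6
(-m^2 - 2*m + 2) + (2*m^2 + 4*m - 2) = m^2 + 2*m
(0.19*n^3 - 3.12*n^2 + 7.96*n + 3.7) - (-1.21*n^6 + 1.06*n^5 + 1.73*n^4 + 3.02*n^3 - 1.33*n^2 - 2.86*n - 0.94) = 1.21*n^6 - 1.06*n^5 - 1.73*n^4 - 2.83*n^3 - 1.79*n^2 + 10.82*n + 4.64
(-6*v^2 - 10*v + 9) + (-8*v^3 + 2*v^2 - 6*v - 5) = -8*v^3 - 4*v^2 - 16*v + 4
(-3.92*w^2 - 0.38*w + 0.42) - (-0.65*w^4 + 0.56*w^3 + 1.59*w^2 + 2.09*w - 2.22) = 0.65*w^4 - 0.56*w^3 - 5.51*w^2 - 2.47*w + 2.64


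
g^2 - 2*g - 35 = (g - 7)*(g + 5)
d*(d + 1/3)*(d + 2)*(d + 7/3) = d^4 + 14*d^3/3 + 55*d^2/9 + 14*d/9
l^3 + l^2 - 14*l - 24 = (l - 4)*(l + 2)*(l + 3)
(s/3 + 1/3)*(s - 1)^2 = s^3/3 - s^2/3 - s/3 + 1/3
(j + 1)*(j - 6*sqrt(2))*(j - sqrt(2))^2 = j^4 - 8*sqrt(2)*j^3 + j^3 - 8*sqrt(2)*j^2 + 26*j^2 - 12*sqrt(2)*j + 26*j - 12*sqrt(2)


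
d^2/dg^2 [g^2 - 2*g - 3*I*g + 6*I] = 2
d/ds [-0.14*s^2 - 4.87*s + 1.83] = -0.28*s - 4.87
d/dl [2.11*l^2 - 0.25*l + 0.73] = 4.22*l - 0.25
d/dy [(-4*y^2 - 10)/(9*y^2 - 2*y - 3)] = 4*(2*y^2 + 51*y - 5)/(81*y^4 - 36*y^3 - 50*y^2 + 12*y + 9)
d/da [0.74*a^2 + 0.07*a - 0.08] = 1.48*a + 0.07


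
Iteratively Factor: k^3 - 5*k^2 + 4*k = (k - 4)*(k^2 - k) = k*(k - 4)*(k - 1)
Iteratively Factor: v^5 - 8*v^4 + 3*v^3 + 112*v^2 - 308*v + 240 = (v - 5)*(v^4 - 3*v^3 - 12*v^2 + 52*v - 48) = (v - 5)*(v - 2)*(v^3 - v^2 - 14*v + 24) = (v - 5)*(v - 3)*(v - 2)*(v^2 + 2*v - 8) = (v - 5)*(v - 3)*(v - 2)*(v + 4)*(v - 2)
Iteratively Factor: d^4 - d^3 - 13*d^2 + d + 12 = (d + 1)*(d^3 - 2*d^2 - 11*d + 12) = (d - 1)*(d + 1)*(d^2 - d - 12) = (d - 1)*(d + 1)*(d + 3)*(d - 4)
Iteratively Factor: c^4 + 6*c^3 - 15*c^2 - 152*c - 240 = (c + 3)*(c^3 + 3*c^2 - 24*c - 80) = (c - 5)*(c + 3)*(c^2 + 8*c + 16) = (c - 5)*(c + 3)*(c + 4)*(c + 4)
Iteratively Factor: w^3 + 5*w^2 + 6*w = (w)*(w^2 + 5*w + 6) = w*(w + 2)*(w + 3)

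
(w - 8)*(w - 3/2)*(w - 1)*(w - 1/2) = w^4 - 11*w^3 + 107*w^2/4 - 91*w/4 + 6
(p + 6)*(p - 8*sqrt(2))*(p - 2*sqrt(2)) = p^3 - 10*sqrt(2)*p^2 + 6*p^2 - 60*sqrt(2)*p + 32*p + 192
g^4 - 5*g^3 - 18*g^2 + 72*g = g*(g - 6)*(g - 3)*(g + 4)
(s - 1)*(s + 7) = s^2 + 6*s - 7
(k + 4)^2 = k^2 + 8*k + 16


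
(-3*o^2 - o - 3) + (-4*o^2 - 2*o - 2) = -7*o^2 - 3*o - 5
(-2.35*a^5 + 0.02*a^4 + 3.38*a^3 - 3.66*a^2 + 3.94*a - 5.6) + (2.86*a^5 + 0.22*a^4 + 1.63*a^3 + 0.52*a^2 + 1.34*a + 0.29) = 0.51*a^5 + 0.24*a^4 + 5.01*a^3 - 3.14*a^2 + 5.28*a - 5.31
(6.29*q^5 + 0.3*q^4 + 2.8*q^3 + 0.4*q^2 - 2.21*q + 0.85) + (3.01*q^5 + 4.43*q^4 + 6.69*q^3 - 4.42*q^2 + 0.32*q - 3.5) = 9.3*q^5 + 4.73*q^4 + 9.49*q^3 - 4.02*q^2 - 1.89*q - 2.65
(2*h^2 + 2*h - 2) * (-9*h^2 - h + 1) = -18*h^4 - 20*h^3 + 18*h^2 + 4*h - 2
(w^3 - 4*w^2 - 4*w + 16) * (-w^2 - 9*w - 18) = -w^5 - 5*w^4 + 22*w^3 + 92*w^2 - 72*w - 288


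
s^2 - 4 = (s - 2)*(s + 2)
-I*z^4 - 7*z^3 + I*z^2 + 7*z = z*(z - 1)*(z - 7*I)*(-I*z - I)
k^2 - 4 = (k - 2)*(k + 2)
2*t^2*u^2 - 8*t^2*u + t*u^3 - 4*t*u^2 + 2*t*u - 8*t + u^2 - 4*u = (2*t + u)*(u - 4)*(t*u + 1)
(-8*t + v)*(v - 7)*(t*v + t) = -8*t^2*v^2 + 48*t^2*v + 56*t^2 + t*v^3 - 6*t*v^2 - 7*t*v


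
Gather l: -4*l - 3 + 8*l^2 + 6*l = 8*l^2 + 2*l - 3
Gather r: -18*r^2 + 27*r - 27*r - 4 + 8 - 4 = -18*r^2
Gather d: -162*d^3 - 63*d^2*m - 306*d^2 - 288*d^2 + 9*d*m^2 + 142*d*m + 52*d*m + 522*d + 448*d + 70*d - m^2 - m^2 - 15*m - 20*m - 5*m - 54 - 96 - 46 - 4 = -162*d^3 + d^2*(-63*m - 594) + d*(9*m^2 + 194*m + 1040) - 2*m^2 - 40*m - 200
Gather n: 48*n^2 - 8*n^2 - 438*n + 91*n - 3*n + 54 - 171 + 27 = 40*n^2 - 350*n - 90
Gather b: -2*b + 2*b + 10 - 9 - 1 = 0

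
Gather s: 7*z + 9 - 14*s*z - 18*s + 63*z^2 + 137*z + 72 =s*(-14*z - 18) + 63*z^2 + 144*z + 81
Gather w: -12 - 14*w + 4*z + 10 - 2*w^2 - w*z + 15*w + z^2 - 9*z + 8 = -2*w^2 + w*(1 - z) + z^2 - 5*z + 6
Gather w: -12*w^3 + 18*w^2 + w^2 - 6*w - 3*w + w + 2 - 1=-12*w^3 + 19*w^2 - 8*w + 1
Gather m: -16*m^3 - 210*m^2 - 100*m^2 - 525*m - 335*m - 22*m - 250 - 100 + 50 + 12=-16*m^3 - 310*m^2 - 882*m - 288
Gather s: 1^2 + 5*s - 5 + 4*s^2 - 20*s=4*s^2 - 15*s - 4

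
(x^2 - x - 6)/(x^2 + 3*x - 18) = (x + 2)/(x + 6)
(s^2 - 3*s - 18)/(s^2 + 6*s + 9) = (s - 6)/(s + 3)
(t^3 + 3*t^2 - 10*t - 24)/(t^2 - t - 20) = (t^2 - t - 6)/(t - 5)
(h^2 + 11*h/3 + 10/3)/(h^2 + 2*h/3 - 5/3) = (h + 2)/(h - 1)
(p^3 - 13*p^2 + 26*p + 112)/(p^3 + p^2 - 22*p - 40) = (p^2 - 15*p + 56)/(p^2 - p - 20)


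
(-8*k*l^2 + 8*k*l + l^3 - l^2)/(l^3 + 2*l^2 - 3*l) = (-8*k + l)/(l + 3)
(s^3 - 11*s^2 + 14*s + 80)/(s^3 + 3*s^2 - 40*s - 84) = (s^2 - 13*s + 40)/(s^2 + s - 42)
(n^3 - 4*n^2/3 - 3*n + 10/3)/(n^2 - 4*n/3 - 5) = (n^2 - 3*n + 2)/(n - 3)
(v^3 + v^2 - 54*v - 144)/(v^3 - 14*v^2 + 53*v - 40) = (v^2 + 9*v + 18)/(v^2 - 6*v + 5)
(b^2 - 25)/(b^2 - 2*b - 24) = (25 - b^2)/(-b^2 + 2*b + 24)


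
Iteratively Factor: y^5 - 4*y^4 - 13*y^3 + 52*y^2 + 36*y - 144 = (y - 3)*(y^4 - y^3 - 16*y^2 + 4*y + 48) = (y - 3)*(y + 2)*(y^3 - 3*y^2 - 10*y + 24) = (y - 3)*(y + 2)*(y + 3)*(y^2 - 6*y + 8) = (y - 4)*(y - 3)*(y + 2)*(y + 3)*(y - 2)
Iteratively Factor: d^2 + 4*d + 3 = (d + 1)*(d + 3)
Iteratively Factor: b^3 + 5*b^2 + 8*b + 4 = (b + 1)*(b^2 + 4*b + 4) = (b + 1)*(b + 2)*(b + 2)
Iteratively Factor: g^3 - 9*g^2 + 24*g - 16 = (g - 4)*(g^2 - 5*g + 4) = (g - 4)*(g - 1)*(g - 4)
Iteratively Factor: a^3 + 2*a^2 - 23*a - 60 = (a + 4)*(a^2 - 2*a - 15) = (a + 3)*(a + 4)*(a - 5)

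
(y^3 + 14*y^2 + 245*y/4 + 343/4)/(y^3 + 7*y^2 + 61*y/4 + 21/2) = (2*y^2 + 21*y + 49)/(2*y^2 + 7*y + 6)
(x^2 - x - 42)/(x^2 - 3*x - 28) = (x + 6)/(x + 4)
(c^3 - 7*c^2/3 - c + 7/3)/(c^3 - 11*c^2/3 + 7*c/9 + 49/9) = 3*(c - 1)/(3*c - 7)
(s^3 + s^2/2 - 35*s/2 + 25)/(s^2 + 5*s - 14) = (2*s^2 + 5*s - 25)/(2*(s + 7))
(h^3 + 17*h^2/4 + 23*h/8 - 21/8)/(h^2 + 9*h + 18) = (8*h^2 + 10*h - 7)/(8*(h + 6))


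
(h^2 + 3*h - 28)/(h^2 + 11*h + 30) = (h^2 + 3*h - 28)/(h^2 + 11*h + 30)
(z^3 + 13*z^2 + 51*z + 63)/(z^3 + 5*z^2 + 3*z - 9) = (z + 7)/(z - 1)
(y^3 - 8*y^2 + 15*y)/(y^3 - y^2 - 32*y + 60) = y*(y - 3)/(y^2 + 4*y - 12)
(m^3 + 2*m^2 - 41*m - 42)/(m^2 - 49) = (m^2 - 5*m - 6)/(m - 7)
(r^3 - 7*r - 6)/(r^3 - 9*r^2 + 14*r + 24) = (r^2 - r - 6)/(r^2 - 10*r + 24)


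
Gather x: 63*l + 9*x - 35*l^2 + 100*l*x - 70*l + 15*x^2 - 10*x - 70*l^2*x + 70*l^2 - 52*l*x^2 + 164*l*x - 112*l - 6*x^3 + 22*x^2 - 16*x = 35*l^2 - 119*l - 6*x^3 + x^2*(37 - 52*l) + x*(-70*l^2 + 264*l - 17)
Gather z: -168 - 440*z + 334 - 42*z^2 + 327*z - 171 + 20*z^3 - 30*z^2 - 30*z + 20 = 20*z^3 - 72*z^2 - 143*z + 15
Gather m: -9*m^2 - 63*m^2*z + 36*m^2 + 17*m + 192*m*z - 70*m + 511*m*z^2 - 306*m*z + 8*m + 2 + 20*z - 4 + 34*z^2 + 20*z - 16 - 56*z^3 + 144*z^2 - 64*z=m^2*(27 - 63*z) + m*(511*z^2 - 114*z - 45) - 56*z^3 + 178*z^2 - 24*z - 18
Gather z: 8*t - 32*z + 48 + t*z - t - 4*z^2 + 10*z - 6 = 7*t - 4*z^2 + z*(t - 22) + 42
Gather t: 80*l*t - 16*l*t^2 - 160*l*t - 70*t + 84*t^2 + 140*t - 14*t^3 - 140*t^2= -14*t^3 + t^2*(-16*l - 56) + t*(70 - 80*l)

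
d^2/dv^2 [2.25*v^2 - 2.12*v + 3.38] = 4.50000000000000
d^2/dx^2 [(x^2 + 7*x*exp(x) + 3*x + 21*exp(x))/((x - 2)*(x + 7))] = (7*x^5*exp(x) + 77*x^4*exp(x) + 49*x^3*exp(x) - 4*x^3 - 1547*x^2*exp(x) + 84*x^2 - 1204*x*exp(x) + 252*x + 12418*exp(x) + 812)/(x^6 + 15*x^5 + 33*x^4 - 295*x^3 - 462*x^2 + 2940*x - 2744)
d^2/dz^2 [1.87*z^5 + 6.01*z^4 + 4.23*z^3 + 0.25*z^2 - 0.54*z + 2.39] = 37.4*z^3 + 72.12*z^2 + 25.38*z + 0.5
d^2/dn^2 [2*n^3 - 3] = 12*n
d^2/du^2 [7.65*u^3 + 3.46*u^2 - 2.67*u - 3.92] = 45.9*u + 6.92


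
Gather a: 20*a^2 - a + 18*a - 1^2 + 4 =20*a^2 + 17*a + 3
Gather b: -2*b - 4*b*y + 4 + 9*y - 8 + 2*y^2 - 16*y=b*(-4*y - 2) + 2*y^2 - 7*y - 4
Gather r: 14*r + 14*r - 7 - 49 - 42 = 28*r - 98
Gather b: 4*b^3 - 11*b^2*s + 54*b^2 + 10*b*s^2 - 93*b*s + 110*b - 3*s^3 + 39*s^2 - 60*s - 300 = 4*b^3 + b^2*(54 - 11*s) + b*(10*s^2 - 93*s + 110) - 3*s^3 + 39*s^2 - 60*s - 300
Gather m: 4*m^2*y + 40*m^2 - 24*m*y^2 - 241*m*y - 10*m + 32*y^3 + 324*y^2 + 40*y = m^2*(4*y + 40) + m*(-24*y^2 - 241*y - 10) + 32*y^3 + 324*y^2 + 40*y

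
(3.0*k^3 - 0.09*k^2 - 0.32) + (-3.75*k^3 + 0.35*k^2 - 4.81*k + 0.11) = -0.75*k^3 + 0.26*k^2 - 4.81*k - 0.21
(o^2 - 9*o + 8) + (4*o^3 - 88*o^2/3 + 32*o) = 4*o^3 - 85*o^2/3 + 23*o + 8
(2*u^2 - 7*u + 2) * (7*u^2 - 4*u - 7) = 14*u^4 - 57*u^3 + 28*u^2 + 41*u - 14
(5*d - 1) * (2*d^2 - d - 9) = 10*d^3 - 7*d^2 - 44*d + 9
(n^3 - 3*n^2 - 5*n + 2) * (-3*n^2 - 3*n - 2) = -3*n^5 + 6*n^4 + 22*n^3 + 15*n^2 + 4*n - 4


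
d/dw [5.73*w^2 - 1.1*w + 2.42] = 11.46*w - 1.1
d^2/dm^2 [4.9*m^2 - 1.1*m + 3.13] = 9.80000000000000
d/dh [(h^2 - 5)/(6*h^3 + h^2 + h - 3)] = (2*h*(6*h^3 + h^2 + h - 3) - (h^2 - 5)*(18*h^2 + 2*h + 1))/(6*h^3 + h^2 + h - 3)^2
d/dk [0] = 0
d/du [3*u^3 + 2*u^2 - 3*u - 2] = 9*u^2 + 4*u - 3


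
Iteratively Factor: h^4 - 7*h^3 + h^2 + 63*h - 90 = (h - 5)*(h^3 - 2*h^2 - 9*h + 18) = (h - 5)*(h + 3)*(h^2 - 5*h + 6) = (h - 5)*(h - 3)*(h + 3)*(h - 2)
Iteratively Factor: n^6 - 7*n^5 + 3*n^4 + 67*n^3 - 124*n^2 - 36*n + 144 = (n - 3)*(n^5 - 4*n^4 - 9*n^3 + 40*n^2 - 4*n - 48) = (n - 3)*(n - 2)*(n^4 - 2*n^3 - 13*n^2 + 14*n + 24) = (n - 3)*(n - 2)*(n + 1)*(n^3 - 3*n^2 - 10*n + 24) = (n - 3)*(n - 2)*(n + 1)*(n + 3)*(n^2 - 6*n + 8) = (n - 4)*(n - 3)*(n - 2)*(n + 1)*(n + 3)*(n - 2)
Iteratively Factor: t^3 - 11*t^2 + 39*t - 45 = (t - 3)*(t^2 - 8*t + 15) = (t - 3)^2*(t - 5)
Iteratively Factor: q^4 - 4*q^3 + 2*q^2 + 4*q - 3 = (q - 1)*(q^3 - 3*q^2 - q + 3) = (q - 1)^2*(q^2 - 2*q - 3) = (q - 1)^2*(q + 1)*(q - 3)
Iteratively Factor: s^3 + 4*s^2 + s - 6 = (s + 2)*(s^2 + 2*s - 3) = (s + 2)*(s + 3)*(s - 1)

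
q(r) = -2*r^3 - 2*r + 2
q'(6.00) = -218.00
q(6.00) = -442.00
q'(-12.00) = -866.00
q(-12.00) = 3482.00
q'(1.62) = -17.75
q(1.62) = -9.74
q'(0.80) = -5.84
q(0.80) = -0.62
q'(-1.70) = -19.34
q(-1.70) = 15.23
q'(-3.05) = -57.82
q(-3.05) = 64.85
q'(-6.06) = -222.34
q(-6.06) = 459.21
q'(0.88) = -6.65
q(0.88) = -1.12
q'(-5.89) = -210.15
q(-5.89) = 422.45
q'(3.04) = -57.45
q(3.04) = -60.27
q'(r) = -6*r^2 - 2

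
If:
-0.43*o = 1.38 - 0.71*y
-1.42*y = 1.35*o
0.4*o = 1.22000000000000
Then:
No Solution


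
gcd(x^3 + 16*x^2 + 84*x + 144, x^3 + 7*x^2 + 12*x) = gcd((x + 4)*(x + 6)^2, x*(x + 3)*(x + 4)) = x + 4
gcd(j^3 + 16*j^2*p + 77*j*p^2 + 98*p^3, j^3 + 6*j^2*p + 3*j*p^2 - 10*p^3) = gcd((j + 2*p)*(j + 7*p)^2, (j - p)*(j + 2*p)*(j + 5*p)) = j + 2*p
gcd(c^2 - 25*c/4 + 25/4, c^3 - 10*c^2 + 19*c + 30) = c - 5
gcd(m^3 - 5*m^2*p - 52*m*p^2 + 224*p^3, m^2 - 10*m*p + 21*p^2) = 1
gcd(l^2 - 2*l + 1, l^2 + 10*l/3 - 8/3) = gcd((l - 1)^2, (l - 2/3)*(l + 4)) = 1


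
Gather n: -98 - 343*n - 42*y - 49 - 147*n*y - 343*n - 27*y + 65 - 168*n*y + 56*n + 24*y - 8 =n*(-315*y - 630) - 45*y - 90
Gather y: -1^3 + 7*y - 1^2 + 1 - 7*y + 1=0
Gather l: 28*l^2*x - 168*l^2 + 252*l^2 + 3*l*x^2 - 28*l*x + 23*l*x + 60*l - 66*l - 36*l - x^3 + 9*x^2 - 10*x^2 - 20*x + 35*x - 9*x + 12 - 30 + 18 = l^2*(28*x + 84) + l*(3*x^2 - 5*x - 42) - x^3 - x^2 + 6*x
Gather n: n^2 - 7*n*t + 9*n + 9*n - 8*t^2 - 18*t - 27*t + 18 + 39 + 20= n^2 + n*(18 - 7*t) - 8*t^2 - 45*t + 77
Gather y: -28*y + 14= 14 - 28*y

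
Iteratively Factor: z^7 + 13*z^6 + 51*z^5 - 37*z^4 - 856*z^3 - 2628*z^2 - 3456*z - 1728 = (z + 3)*(z^6 + 10*z^5 + 21*z^4 - 100*z^3 - 556*z^2 - 960*z - 576) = (z + 2)*(z + 3)*(z^5 + 8*z^4 + 5*z^3 - 110*z^2 - 336*z - 288) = (z - 4)*(z + 2)*(z + 3)*(z^4 + 12*z^3 + 53*z^2 + 102*z + 72) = (z - 4)*(z + 2)^2*(z + 3)*(z^3 + 10*z^2 + 33*z + 36) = (z - 4)*(z + 2)^2*(z + 3)*(z + 4)*(z^2 + 6*z + 9) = (z - 4)*(z + 2)^2*(z + 3)^2*(z + 4)*(z + 3)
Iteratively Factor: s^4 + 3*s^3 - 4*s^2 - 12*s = (s - 2)*(s^3 + 5*s^2 + 6*s) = (s - 2)*(s + 2)*(s^2 + 3*s) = s*(s - 2)*(s + 2)*(s + 3)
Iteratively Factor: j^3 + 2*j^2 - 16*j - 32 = (j + 2)*(j^2 - 16) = (j + 2)*(j + 4)*(j - 4)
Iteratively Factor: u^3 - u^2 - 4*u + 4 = (u - 1)*(u^2 - 4) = (u - 1)*(u + 2)*(u - 2)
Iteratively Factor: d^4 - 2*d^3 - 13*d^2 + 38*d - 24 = (d - 3)*(d^3 + d^2 - 10*d + 8) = (d - 3)*(d - 2)*(d^2 + 3*d - 4) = (d - 3)*(d - 2)*(d + 4)*(d - 1)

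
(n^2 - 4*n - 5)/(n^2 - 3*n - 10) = (n + 1)/(n + 2)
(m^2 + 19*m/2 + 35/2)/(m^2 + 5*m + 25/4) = 2*(m + 7)/(2*m + 5)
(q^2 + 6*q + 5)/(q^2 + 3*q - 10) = (q + 1)/(q - 2)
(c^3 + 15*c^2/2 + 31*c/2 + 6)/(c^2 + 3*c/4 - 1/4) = 2*(2*c^3 + 15*c^2 + 31*c + 12)/(4*c^2 + 3*c - 1)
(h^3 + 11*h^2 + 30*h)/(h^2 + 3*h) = (h^2 + 11*h + 30)/(h + 3)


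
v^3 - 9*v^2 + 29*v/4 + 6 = (v - 8)*(v - 3/2)*(v + 1/2)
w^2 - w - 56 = (w - 8)*(w + 7)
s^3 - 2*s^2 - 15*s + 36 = (s - 3)^2*(s + 4)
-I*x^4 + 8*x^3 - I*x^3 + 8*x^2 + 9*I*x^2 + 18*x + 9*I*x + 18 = (x - I)*(x + 3*I)*(x + 6*I)*(-I*x - I)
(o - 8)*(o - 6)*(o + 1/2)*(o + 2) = o^4 - 23*o^3/2 + 14*o^2 + 106*o + 48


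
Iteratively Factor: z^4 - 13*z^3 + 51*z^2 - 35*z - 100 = (z + 1)*(z^3 - 14*z^2 + 65*z - 100) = (z - 5)*(z + 1)*(z^2 - 9*z + 20) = (z - 5)^2*(z + 1)*(z - 4)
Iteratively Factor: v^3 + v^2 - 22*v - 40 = (v - 5)*(v^2 + 6*v + 8) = (v - 5)*(v + 2)*(v + 4)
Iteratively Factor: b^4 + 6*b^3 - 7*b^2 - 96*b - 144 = (b + 4)*(b^3 + 2*b^2 - 15*b - 36) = (b - 4)*(b + 4)*(b^2 + 6*b + 9) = (b - 4)*(b + 3)*(b + 4)*(b + 3)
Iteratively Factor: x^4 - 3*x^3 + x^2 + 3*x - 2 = (x - 1)*(x^3 - 2*x^2 - x + 2) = (x - 2)*(x - 1)*(x^2 - 1) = (x - 2)*(x - 1)^2*(x + 1)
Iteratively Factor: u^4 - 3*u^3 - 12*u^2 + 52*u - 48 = (u - 3)*(u^3 - 12*u + 16) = (u - 3)*(u - 2)*(u^2 + 2*u - 8) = (u - 3)*(u - 2)*(u + 4)*(u - 2)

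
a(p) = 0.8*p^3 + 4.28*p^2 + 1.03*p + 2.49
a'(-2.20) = -6.19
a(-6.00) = -22.41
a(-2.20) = 12.42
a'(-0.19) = -0.51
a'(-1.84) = -6.59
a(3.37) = 85.19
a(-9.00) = -243.30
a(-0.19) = 2.44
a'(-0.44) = -2.27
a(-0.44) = 2.80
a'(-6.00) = 36.07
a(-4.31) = 13.51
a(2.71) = 52.64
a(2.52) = 45.07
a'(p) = 2.4*p^2 + 8.56*p + 1.03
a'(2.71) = 41.85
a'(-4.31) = 8.72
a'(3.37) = 57.13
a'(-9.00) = 118.39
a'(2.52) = 37.84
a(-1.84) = 10.10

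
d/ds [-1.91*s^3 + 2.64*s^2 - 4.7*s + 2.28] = -5.73*s^2 + 5.28*s - 4.7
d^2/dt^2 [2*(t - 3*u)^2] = 4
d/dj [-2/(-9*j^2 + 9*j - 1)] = 18*(1 - 2*j)/(9*j^2 - 9*j + 1)^2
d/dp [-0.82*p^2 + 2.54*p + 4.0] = 2.54 - 1.64*p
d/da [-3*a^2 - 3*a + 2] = -6*a - 3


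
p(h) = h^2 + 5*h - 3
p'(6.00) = 17.00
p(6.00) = 63.00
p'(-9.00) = -13.00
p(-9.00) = 33.00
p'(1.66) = 8.32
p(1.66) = 8.06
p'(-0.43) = 4.14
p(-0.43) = -4.97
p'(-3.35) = -1.70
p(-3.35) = -8.53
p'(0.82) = 6.64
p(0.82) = 1.77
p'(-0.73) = 3.54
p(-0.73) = -6.12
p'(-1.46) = 2.08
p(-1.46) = -8.17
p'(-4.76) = -4.52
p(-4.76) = -4.14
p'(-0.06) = 4.88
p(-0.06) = -3.30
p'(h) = 2*h + 5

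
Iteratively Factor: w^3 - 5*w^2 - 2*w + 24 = (w + 2)*(w^2 - 7*w + 12) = (w - 4)*(w + 2)*(w - 3)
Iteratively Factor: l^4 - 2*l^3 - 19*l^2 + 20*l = (l - 5)*(l^3 + 3*l^2 - 4*l) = l*(l - 5)*(l^2 + 3*l - 4) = l*(l - 5)*(l + 4)*(l - 1)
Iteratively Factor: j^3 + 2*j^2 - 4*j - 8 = (j + 2)*(j^2 - 4) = (j + 2)^2*(j - 2)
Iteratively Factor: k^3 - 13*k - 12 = (k + 1)*(k^2 - k - 12) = (k - 4)*(k + 1)*(k + 3)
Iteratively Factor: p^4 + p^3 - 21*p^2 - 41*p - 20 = (p + 1)*(p^3 - 21*p - 20) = (p + 1)^2*(p^2 - p - 20) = (p - 5)*(p + 1)^2*(p + 4)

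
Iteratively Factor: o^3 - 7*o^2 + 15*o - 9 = (o - 3)*(o^2 - 4*o + 3) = (o - 3)*(o - 1)*(o - 3)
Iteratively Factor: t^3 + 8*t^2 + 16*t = (t + 4)*(t^2 + 4*t) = t*(t + 4)*(t + 4)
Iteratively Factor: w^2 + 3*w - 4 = (w - 1)*(w + 4)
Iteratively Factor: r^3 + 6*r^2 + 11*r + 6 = (r + 1)*(r^2 + 5*r + 6) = (r + 1)*(r + 2)*(r + 3)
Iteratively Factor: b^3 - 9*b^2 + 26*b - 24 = (b - 4)*(b^2 - 5*b + 6) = (b - 4)*(b - 3)*(b - 2)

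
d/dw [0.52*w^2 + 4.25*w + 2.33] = 1.04*w + 4.25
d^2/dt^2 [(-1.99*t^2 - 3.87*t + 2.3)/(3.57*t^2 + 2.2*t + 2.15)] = (-2.8421709430404e-14*t^4 - 67.3866059999999*t^3 + 267.52509*t^2 + 286.61031*t + 5.16935000000001)/(45.499293*t^6 + 84.11634*t^5 + 134.041005*t^4 + 111.9646*t^3 + 80.724975*t^2 + 30.5085*t + 9.938375)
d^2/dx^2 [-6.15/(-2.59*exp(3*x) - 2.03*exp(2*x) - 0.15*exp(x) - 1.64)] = (6.15*(7.77*exp(2*x) + 4.06*exp(x) + 0.15)*(15.54*exp(2*x) + 8.12*exp(x) + 0.3)*exp(x) - (143.3565*exp(2*x) + 49.938*exp(x) + 0.9225)*(2.59*exp(3*x) + 2.03*exp(2*x) + 0.15*exp(x) + 1.64))*exp(x)/(2.59*exp(3*x) + 2.03*exp(2*x) + 0.15*exp(x) + 1.64)^3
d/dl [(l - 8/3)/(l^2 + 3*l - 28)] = (-l^2 + 16*l/3 - 20)/(l^4 + 6*l^3 - 47*l^2 - 168*l + 784)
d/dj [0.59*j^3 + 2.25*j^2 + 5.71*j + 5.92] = 1.77*j^2 + 4.5*j + 5.71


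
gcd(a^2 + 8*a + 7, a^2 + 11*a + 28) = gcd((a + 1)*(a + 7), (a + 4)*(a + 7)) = a + 7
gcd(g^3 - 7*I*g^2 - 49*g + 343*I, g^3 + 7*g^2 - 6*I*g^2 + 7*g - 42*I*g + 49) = g^2 + g*(7 - 7*I) - 49*I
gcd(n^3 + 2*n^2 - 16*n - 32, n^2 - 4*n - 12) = n + 2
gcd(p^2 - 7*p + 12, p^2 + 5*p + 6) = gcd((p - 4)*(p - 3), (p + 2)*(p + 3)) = 1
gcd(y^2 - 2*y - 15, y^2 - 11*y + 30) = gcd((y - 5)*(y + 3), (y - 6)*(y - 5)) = y - 5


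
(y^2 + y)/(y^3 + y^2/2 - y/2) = 2/(2*y - 1)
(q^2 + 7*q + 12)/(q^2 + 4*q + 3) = (q + 4)/(q + 1)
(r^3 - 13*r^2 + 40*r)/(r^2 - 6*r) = (r^2 - 13*r + 40)/(r - 6)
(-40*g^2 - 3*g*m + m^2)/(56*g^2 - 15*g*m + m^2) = (-5*g - m)/(7*g - m)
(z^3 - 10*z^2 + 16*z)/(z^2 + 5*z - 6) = z*(z^2 - 10*z + 16)/(z^2 + 5*z - 6)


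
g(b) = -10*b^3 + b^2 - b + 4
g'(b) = -30*b^2 + 2*b - 1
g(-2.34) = 139.94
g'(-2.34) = -169.95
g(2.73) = -194.74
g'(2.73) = -219.13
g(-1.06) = 18.09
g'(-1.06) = -36.83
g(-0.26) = 4.50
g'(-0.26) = -3.55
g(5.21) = -1388.27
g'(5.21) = -804.90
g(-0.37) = 5.01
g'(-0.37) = -5.85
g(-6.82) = 3229.48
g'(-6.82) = -1410.01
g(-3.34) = 391.09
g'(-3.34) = -342.35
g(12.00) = -17144.00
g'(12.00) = -4297.00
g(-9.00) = 7384.00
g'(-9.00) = -2449.00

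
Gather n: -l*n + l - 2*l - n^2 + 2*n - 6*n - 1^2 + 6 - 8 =-l - n^2 + n*(-l - 4) - 3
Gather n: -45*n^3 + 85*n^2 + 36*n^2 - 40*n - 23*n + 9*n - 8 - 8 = -45*n^3 + 121*n^2 - 54*n - 16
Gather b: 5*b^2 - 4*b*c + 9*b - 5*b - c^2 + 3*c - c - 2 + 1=5*b^2 + b*(4 - 4*c) - c^2 + 2*c - 1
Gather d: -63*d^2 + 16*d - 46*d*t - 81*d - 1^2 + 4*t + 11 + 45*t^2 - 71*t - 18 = -63*d^2 + d*(-46*t - 65) + 45*t^2 - 67*t - 8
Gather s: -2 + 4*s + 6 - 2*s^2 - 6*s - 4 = -2*s^2 - 2*s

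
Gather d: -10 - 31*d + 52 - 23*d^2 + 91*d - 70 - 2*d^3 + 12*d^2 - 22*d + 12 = -2*d^3 - 11*d^2 + 38*d - 16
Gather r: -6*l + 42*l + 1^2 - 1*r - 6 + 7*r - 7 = 36*l + 6*r - 12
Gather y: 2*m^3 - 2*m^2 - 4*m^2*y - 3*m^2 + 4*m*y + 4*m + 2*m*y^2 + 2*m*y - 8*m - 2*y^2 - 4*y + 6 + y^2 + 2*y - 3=2*m^3 - 5*m^2 - 4*m + y^2*(2*m - 1) + y*(-4*m^2 + 6*m - 2) + 3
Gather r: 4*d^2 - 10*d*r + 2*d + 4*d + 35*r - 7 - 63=4*d^2 + 6*d + r*(35 - 10*d) - 70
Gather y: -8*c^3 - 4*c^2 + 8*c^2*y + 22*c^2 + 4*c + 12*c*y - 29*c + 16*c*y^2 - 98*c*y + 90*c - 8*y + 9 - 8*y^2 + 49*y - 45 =-8*c^3 + 18*c^2 + 65*c + y^2*(16*c - 8) + y*(8*c^2 - 86*c + 41) - 36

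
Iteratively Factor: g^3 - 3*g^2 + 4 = (g - 2)*(g^2 - g - 2) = (g - 2)*(g + 1)*(g - 2)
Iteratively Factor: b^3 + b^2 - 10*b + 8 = (b - 1)*(b^2 + 2*b - 8) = (b - 2)*(b - 1)*(b + 4)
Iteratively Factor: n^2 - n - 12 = (n + 3)*(n - 4)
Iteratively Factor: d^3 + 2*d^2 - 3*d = (d - 1)*(d^2 + 3*d) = (d - 1)*(d + 3)*(d)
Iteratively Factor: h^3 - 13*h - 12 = (h + 1)*(h^2 - h - 12) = (h + 1)*(h + 3)*(h - 4)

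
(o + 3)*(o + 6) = o^2 + 9*o + 18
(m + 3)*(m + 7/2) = m^2 + 13*m/2 + 21/2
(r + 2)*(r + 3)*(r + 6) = r^3 + 11*r^2 + 36*r + 36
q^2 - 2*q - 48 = (q - 8)*(q + 6)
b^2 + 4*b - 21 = (b - 3)*(b + 7)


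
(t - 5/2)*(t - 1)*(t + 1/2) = t^3 - 3*t^2 + 3*t/4 + 5/4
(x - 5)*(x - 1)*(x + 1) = x^3 - 5*x^2 - x + 5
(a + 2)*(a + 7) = a^2 + 9*a + 14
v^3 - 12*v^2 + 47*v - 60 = (v - 5)*(v - 4)*(v - 3)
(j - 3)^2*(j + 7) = j^3 + j^2 - 33*j + 63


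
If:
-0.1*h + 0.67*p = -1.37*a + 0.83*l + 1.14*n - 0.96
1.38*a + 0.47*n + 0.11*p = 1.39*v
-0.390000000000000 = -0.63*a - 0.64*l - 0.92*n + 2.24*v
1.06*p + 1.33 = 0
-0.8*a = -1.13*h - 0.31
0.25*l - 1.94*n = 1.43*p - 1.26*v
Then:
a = -0.58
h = -0.69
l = -1.29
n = 0.41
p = -1.25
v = -0.54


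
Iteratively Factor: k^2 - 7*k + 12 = (k - 3)*(k - 4)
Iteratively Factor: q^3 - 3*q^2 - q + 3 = (q + 1)*(q^2 - 4*q + 3) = (q - 1)*(q + 1)*(q - 3)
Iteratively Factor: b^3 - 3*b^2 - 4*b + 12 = (b - 3)*(b^2 - 4) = (b - 3)*(b - 2)*(b + 2)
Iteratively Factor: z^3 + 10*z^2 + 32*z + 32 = (z + 2)*(z^2 + 8*z + 16) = (z + 2)*(z + 4)*(z + 4)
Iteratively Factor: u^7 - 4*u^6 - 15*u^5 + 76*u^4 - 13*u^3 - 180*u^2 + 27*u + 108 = (u + 4)*(u^6 - 8*u^5 + 17*u^4 + 8*u^3 - 45*u^2 + 27) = (u - 1)*(u + 4)*(u^5 - 7*u^4 + 10*u^3 + 18*u^2 - 27*u - 27) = (u - 3)*(u - 1)*(u + 4)*(u^4 - 4*u^3 - 2*u^2 + 12*u + 9) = (u - 3)^2*(u - 1)*(u + 4)*(u^3 - u^2 - 5*u - 3) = (u - 3)^3*(u - 1)*(u + 4)*(u^2 + 2*u + 1) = (u - 3)^3*(u - 1)*(u + 1)*(u + 4)*(u + 1)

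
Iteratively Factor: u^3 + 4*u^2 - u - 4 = (u + 1)*(u^2 + 3*u - 4) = (u + 1)*(u + 4)*(u - 1)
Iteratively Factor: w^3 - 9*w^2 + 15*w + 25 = (w + 1)*(w^2 - 10*w + 25) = (w - 5)*(w + 1)*(w - 5)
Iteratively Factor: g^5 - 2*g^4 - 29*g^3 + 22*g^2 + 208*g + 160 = (g + 4)*(g^4 - 6*g^3 - 5*g^2 + 42*g + 40) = (g + 1)*(g + 4)*(g^3 - 7*g^2 + 2*g + 40) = (g - 5)*(g + 1)*(g + 4)*(g^2 - 2*g - 8) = (g - 5)*(g - 4)*(g + 1)*(g + 4)*(g + 2)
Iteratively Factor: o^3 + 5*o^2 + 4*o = (o + 4)*(o^2 + o) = o*(o + 4)*(o + 1)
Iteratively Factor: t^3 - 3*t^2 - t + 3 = (t - 3)*(t^2 - 1) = (t - 3)*(t - 1)*(t + 1)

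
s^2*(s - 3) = s^3 - 3*s^2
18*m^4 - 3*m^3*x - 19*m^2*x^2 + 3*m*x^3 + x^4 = (-3*m + x)*(-m + x)*(m + x)*(6*m + x)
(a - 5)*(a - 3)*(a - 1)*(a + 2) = a^4 - 7*a^3 + 5*a^2 + 31*a - 30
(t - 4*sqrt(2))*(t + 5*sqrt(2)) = t^2 + sqrt(2)*t - 40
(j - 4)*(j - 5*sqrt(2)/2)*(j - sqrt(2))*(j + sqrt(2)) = j^4 - 4*j^3 - 5*sqrt(2)*j^3/2 - 2*j^2 + 10*sqrt(2)*j^2 + 5*sqrt(2)*j + 8*j - 20*sqrt(2)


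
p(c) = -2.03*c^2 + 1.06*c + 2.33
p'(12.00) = -47.66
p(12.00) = -277.27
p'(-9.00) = 37.60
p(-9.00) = -171.64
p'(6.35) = -24.72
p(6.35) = -72.79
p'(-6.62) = 27.94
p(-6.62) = -93.65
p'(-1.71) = 8.00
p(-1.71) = -5.42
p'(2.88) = -10.63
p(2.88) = -11.45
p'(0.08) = 0.74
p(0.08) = 2.40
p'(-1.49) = 7.11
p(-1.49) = -3.76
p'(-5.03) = 21.48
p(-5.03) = -54.36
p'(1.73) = -5.96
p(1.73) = -1.91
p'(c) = 1.06 - 4.06*c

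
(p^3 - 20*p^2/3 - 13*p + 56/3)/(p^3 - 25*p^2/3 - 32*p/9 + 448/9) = 3*(p - 1)/(3*p - 8)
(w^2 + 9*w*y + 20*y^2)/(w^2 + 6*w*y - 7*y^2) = (w^2 + 9*w*y + 20*y^2)/(w^2 + 6*w*y - 7*y^2)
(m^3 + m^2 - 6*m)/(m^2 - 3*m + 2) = m*(m + 3)/(m - 1)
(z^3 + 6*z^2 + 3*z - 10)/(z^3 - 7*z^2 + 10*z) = (z^3 + 6*z^2 + 3*z - 10)/(z*(z^2 - 7*z + 10))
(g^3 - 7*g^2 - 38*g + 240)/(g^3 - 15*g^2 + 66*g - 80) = (g + 6)/(g - 2)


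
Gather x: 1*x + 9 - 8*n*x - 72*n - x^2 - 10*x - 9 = -72*n - x^2 + x*(-8*n - 9)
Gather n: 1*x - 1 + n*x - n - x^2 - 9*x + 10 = n*(x - 1) - x^2 - 8*x + 9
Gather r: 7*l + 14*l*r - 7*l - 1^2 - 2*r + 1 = r*(14*l - 2)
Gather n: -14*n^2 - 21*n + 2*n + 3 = -14*n^2 - 19*n + 3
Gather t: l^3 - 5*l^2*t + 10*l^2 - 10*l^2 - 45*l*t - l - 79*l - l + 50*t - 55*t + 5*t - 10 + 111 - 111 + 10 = l^3 - 81*l + t*(-5*l^2 - 45*l)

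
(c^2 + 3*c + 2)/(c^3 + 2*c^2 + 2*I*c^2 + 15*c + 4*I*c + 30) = (c + 1)/(c^2 + 2*I*c + 15)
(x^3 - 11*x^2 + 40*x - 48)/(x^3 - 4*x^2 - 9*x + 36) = (x - 4)/(x + 3)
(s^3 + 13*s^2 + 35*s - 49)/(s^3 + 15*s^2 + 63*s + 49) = (s - 1)/(s + 1)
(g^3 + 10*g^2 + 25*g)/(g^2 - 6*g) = (g^2 + 10*g + 25)/(g - 6)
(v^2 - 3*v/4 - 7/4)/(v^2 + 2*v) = (4*v^2 - 3*v - 7)/(4*v*(v + 2))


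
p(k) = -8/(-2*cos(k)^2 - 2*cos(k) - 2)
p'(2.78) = -1.40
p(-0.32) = 1.40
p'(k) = -8*(-4*sin(k)*cos(k) - 2*sin(k))/(-2*cos(k)^2 - 2*cos(k) - 2)^2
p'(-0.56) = -0.87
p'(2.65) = -1.80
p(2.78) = 4.26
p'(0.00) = 0.00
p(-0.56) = 1.56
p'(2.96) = -0.72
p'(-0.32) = -0.45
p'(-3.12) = 0.09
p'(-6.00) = 0.39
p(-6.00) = 1.39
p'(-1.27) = -3.18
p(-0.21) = 1.36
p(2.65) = 4.47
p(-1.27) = 2.89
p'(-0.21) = -0.29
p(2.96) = 4.07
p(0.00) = 1.33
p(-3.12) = 4.00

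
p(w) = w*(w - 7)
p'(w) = 2*w - 7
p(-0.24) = 1.74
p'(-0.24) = -7.48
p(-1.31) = 10.89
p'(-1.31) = -9.62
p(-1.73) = 15.10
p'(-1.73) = -10.46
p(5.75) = -7.19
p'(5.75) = 4.50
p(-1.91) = 17.02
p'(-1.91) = -10.82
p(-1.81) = 15.95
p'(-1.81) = -10.62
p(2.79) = -11.75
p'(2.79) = -1.42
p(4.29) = -11.63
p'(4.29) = 1.58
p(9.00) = 18.00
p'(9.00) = 11.00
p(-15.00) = 330.00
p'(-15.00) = -37.00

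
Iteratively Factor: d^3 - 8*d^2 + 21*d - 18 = (d - 3)*(d^2 - 5*d + 6) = (d - 3)*(d - 2)*(d - 3)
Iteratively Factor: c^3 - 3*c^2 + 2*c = (c - 1)*(c^2 - 2*c) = c*(c - 1)*(c - 2)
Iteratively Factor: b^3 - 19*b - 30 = (b + 2)*(b^2 - 2*b - 15) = (b + 2)*(b + 3)*(b - 5)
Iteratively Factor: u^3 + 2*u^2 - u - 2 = (u - 1)*(u^2 + 3*u + 2) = (u - 1)*(u + 2)*(u + 1)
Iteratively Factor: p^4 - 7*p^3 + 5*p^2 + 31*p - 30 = (p - 3)*(p^3 - 4*p^2 - 7*p + 10) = (p - 3)*(p + 2)*(p^2 - 6*p + 5) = (p - 5)*(p - 3)*(p + 2)*(p - 1)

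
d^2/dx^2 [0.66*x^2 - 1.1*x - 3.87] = 1.32000000000000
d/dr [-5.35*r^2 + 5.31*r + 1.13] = 5.31 - 10.7*r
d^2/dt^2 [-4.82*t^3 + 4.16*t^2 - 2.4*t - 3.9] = 8.32 - 28.92*t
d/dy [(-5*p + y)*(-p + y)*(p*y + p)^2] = p^2*(y + 1)*((-5*p + y)*(y + 1) + (-p + y)*(y + 1) + 2*(p - y)*(5*p - y))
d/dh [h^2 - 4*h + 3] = 2*h - 4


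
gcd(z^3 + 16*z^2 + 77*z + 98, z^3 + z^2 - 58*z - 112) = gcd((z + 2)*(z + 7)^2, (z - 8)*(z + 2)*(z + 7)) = z^2 + 9*z + 14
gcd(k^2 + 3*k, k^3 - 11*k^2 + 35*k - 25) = 1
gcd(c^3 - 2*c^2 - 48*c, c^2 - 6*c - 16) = c - 8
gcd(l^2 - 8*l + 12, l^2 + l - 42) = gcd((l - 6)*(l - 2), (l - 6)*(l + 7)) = l - 6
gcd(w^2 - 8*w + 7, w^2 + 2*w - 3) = w - 1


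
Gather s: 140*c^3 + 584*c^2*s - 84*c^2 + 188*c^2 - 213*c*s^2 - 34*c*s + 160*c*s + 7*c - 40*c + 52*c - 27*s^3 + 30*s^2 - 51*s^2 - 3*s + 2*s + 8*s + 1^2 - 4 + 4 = 140*c^3 + 104*c^2 + 19*c - 27*s^3 + s^2*(-213*c - 21) + s*(584*c^2 + 126*c + 7) + 1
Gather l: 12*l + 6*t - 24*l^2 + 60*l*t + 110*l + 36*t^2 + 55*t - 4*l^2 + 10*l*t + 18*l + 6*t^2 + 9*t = -28*l^2 + l*(70*t + 140) + 42*t^2 + 70*t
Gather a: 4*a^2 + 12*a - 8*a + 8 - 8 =4*a^2 + 4*a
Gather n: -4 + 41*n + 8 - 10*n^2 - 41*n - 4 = -10*n^2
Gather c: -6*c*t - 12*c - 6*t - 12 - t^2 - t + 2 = c*(-6*t - 12) - t^2 - 7*t - 10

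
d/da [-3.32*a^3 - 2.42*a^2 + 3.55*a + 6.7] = -9.96*a^2 - 4.84*a + 3.55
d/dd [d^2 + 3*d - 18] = 2*d + 3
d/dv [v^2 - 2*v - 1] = 2*v - 2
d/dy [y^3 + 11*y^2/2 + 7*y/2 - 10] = 3*y^2 + 11*y + 7/2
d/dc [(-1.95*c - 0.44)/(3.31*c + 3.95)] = (-20.674591*c - 24.672095)/(3.31*c + 3.95)^3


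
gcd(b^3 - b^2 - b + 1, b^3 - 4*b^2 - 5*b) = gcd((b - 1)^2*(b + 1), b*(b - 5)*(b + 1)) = b + 1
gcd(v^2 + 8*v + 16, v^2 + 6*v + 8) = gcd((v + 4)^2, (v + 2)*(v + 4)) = v + 4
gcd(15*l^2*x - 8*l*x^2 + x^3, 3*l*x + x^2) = x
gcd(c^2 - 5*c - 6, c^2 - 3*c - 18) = c - 6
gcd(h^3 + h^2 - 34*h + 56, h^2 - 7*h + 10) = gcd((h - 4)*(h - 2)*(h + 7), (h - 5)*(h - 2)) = h - 2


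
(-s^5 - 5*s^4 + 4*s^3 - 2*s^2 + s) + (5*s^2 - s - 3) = -s^5 - 5*s^4 + 4*s^3 + 3*s^2 - 3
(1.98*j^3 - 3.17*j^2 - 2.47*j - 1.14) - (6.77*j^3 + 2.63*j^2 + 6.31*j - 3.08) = -4.79*j^3 - 5.8*j^2 - 8.78*j + 1.94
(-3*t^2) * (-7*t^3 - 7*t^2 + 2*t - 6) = 21*t^5 + 21*t^4 - 6*t^3 + 18*t^2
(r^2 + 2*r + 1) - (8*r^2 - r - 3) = -7*r^2 + 3*r + 4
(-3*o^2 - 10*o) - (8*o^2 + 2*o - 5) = -11*o^2 - 12*o + 5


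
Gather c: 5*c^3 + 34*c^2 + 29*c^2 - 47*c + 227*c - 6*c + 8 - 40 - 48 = 5*c^3 + 63*c^2 + 174*c - 80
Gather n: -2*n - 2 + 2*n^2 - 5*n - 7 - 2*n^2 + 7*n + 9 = 0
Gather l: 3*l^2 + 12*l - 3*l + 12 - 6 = 3*l^2 + 9*l + 6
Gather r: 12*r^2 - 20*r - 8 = 12*r^2 - 20*r - 8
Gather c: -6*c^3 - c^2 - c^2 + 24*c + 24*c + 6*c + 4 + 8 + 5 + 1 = -6*c^3 - 2*c^2 + 54*c + 18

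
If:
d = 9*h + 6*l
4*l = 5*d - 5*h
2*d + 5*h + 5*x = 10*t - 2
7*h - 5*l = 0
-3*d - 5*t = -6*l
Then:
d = 0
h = 0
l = 0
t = 0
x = -2/5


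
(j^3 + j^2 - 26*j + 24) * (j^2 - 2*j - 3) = j^5 - j^4 - 31*j^3 + 73*j^2 + 30*j - 72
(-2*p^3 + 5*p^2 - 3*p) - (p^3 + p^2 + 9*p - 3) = -3*p^3 + 4*p^2 - 12*p + 3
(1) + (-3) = -2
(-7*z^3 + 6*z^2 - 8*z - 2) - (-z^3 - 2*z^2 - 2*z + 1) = -6*z^3 + 8*z^2 - 6*z - 3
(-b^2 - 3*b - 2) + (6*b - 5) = -b^2 + 3*b - 7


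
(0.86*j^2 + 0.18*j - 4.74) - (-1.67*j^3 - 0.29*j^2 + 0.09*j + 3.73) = 1.67*j^3 + 1.15*j^2 + 0.09*j - 8.47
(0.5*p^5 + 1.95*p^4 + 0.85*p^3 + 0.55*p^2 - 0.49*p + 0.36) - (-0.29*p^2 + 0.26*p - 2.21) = 0.5*p^5 + 1.95*p^4 + 0.85*p^3 + 0.84*p^2 - 0.75*p + 2.57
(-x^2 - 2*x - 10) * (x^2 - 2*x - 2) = -x^4 - 4*x^2 + 24*x + 20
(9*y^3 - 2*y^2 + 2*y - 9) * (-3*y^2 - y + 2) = -27*y^5 - 3*y^4 + 14*y^3 + 21*y^2 + 13*y - 18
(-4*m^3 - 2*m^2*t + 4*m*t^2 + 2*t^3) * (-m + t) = 4*m^4 - 2*m^3*t - 6*m^2*t^2 + 2*m*t^3 + 2*t^4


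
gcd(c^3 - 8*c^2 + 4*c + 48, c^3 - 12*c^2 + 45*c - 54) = c - 6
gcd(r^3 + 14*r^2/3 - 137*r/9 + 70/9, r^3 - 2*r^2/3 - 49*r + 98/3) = r^2 + 19*r/3 - 14/3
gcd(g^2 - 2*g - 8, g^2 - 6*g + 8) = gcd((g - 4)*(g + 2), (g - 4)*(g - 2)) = g - 4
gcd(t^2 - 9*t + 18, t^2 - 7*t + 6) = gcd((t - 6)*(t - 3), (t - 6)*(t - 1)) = t - 6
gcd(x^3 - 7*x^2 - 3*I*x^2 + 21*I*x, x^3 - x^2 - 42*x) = x^2 - 7*x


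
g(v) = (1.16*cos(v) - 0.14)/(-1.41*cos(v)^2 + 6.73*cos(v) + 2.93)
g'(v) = (-2.82*sin(v)*cos(v) + 6.73*sin(v))*(1.16*cos(v) - 0.14)/(-1.41*cos(v)^2 + 6.73*cos(v) + 2.93)^2 - 1.16*sin(v)/(-1.41*cos(v)^2 + 6.73*cos(v) + 2.93)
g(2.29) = 0.43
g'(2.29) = -0.89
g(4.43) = -0.49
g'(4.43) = 4.92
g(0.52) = 0.11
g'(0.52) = -0.04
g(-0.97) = 0.08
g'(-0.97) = 0.10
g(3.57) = 0.27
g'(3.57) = 0.13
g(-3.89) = 0.36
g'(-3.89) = -0.49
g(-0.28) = 0.12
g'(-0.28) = 0.02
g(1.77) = -0.24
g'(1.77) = -1.85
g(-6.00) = 0.12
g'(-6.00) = -0.02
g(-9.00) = 0.27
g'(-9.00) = 0.13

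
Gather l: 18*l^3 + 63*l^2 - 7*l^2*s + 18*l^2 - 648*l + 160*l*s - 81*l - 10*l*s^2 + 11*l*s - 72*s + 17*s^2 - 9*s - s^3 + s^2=18*l^3 + l^2*(81 - 7*s) + l*(-10*s^2 + 171*s - 729) - s^3 + 18*s^2 - 81*s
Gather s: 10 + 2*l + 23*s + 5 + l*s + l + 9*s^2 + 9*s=3*l + 9*s^2 + s*(l + 32) + 15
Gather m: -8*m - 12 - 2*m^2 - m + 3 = -2*m^2 - 9*m - 9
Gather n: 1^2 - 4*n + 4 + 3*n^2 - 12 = 3*n^2 - 4*n - 7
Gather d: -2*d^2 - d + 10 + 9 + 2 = -2*d^2 - d + 21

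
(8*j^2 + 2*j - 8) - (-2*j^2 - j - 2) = 10*j^2 + 3*j - 6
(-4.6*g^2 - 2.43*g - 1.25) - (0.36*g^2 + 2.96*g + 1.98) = -4.96*g^2 - 5.39*g - 3.23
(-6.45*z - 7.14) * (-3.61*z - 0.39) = 23.2845*z^2 + 28.2909*z + 2.7846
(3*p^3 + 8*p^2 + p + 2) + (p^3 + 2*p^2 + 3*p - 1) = 4*p^3 + 10*p^2 + 4*p + 1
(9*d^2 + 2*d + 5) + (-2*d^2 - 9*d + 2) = 7*d^2 - 7*d + 7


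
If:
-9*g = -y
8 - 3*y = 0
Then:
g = 8/27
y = 8/3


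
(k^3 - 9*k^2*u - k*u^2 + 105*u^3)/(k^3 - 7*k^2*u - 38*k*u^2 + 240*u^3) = (-k^2 + 4*k*u + 21*u^2)/(-k^2 + 2*k*u + 48*u^2)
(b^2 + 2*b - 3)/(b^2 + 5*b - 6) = (b + 3)/(b + 6)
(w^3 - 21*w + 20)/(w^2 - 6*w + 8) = (w^2 + 4*w - 5)/(w - 2)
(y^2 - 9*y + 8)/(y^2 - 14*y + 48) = (y - 1)/(y - 6)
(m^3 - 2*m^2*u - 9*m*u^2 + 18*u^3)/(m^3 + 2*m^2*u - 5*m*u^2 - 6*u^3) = (m - 3*u)/(m + u)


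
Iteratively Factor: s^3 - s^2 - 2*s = (s)*(s^2 - s - 2) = s*(s - 2)*(s + 1)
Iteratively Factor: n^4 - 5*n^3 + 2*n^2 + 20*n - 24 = (n - 2)*(n^3 - 3*n^2 - 4*n + 12) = (n - 2)*(n + 2)*(n^2 - 5*n + 6) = (n - 2)^2*(n + 2)*(n - 3)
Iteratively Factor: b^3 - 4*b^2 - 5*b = (b + 1)*(b^2 - 5*b) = b*(b + 1)*(b - 5)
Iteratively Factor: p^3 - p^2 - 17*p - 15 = (p + 1)*(p^2 - 2*p - 15) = (p + 1)*(p + 3)*(p - 5)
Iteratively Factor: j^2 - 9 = (j - 3)*(j + 3)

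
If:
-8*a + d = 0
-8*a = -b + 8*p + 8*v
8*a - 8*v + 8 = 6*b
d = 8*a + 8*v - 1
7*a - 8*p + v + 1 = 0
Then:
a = -23/328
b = 44/41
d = -23/41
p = 13/164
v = 1/8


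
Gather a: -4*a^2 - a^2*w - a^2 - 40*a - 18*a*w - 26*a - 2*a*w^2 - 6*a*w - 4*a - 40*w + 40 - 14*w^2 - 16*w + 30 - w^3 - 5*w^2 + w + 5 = a^2*(-w - 5) + a*(-2*w^2 - 24*w - 70) - w^3 - 19*w^2 - 55*w + 75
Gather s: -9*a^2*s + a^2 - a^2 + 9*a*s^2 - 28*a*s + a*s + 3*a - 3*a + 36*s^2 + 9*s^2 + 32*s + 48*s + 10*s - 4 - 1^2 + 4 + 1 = s^2*(9*a + 45) + s*(-9*a^2 - 27*a + 90)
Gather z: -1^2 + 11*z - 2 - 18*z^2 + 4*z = -18*z^2 + 15*z - 3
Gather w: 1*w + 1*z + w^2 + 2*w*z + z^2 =w^2 + w*(2*z + 1) + z^2 + z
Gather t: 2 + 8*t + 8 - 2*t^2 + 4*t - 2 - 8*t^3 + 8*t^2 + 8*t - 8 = -8*t^3 + 6*t^2 + 20*t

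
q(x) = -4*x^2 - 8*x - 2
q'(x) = -8*x - 8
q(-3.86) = -30.72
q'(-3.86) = 22.88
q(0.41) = -5.95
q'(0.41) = -11.28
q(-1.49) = 1.04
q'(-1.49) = 3.92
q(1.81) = -29.58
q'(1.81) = -22.48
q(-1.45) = 1.19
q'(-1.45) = 3.60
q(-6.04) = -99.61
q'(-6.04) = 40.32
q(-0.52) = 1.08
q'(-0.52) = -3.84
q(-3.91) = -31.87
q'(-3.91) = 23.28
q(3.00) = -62.00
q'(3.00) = -32.00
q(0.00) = -2.00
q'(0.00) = -8.00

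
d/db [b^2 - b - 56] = 2*b - 1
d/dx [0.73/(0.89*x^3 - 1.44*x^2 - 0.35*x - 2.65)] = (-1.9491*x^2 + 2.1024*x + 0.2555)/(-0.89*x^3 + 1.44*x^2 + 0.35*x + 2.65)^2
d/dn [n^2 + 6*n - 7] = 2*n + 6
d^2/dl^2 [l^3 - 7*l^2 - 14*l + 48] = 6*l - 14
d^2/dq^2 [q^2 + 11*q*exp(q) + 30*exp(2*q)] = 11*q*exp(q) + 120*exp(2*q) + 22*exp(q) + 2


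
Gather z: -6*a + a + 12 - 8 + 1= 5 - 5*a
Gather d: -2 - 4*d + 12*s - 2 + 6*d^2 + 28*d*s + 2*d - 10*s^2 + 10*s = 6*d^2 + d*(28*s - 2) - 10*s^2 + 22*s - 4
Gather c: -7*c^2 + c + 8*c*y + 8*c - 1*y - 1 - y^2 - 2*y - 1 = -7*c^2 + c*(8*y + 9) - y^2 - 3*y - 2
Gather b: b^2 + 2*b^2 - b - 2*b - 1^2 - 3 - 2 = 3*b^2 - 3*b - 6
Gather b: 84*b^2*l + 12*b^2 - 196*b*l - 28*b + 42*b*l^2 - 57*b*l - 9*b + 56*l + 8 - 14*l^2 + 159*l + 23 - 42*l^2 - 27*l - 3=b^2*(84*l + 12) + b*(42*l^2 - 253*l - 37) - 56*l^2 + 188*l + 28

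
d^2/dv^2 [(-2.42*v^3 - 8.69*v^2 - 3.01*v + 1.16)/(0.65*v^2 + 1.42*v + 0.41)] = (7.105427357601e-15*v^4 + 5.028774*v^3 + 8.382366*v^2 + 8.796258*v + 4.643034)/(0.274625*v^6 + 1.79985*v^5 + 4.451655*v^4 + 5.133868*v^3 + 2.807967*v^2 + 0.716106*v + 0.068921)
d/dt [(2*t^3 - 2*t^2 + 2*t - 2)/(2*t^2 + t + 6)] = 2*(2*t^4 + 2*t^3 + 15*t^2 - 8*t + 7)/(4*t^4 + 4*t^3 + 25*t^2 + 12*t + 36)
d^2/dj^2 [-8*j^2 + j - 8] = -16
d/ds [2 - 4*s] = -4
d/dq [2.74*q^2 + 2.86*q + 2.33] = 5.48*q + 2.86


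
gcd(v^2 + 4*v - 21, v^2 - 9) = v - 3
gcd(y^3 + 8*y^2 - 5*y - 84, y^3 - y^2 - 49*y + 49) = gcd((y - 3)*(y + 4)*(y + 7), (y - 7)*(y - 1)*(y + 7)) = y + 7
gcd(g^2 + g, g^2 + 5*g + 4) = g + 1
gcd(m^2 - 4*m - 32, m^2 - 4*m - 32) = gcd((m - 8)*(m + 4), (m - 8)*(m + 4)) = m^2 - 4*m - 32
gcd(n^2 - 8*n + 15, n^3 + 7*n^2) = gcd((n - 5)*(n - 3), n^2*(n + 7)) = 1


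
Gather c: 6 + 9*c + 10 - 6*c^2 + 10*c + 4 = -6*c^2 + 19*c + 20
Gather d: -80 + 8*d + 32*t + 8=8*d + 32*t - 72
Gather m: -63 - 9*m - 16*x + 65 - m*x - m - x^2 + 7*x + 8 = m*(-x - 10) - x^2 - 9*x + 10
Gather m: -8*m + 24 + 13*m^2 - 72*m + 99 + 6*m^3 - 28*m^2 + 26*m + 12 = 6*m^3 - 15*m^2 - 54*m + 135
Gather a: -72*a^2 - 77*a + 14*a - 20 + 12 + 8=-72*a^2 - 63*a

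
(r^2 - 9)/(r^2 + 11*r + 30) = (r^2 - 9)/(r^2 + 11*r + 30)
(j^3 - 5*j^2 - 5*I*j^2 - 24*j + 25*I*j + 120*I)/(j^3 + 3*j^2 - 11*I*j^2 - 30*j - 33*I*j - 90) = (j - 8)/(j - 6*I)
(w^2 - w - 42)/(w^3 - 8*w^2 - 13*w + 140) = (w + 6)/(w^2 - w - 20)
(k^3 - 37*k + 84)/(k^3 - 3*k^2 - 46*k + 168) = (k - 3)/(k - 6)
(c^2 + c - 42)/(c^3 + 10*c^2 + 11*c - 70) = (c - 6)/(c^2 + 3*c - 10)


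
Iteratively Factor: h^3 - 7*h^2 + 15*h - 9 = (h - 1)*(h^2 - 6*h + 9) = (h - 3)*(h - 1)*(h - 3)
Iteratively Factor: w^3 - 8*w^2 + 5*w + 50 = (w + 2)*(w^2 - 10*w + 25) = (w - 5)*(w + 2)*(w - 5)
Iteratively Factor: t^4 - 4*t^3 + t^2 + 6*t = (t + 1)*(t^3 - 5*t^2 + 6*t) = (t - 3)*(t + 1)*(t^2 - 2*t) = (t - 3)*(t - 2)*(t + 1)*(t)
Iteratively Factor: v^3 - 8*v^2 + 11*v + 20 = (v - 5)*(v^2 - 3*v - 4) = (v - 5)*(v - 4)*(v + 1)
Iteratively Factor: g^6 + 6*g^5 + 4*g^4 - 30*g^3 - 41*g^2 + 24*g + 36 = (g + 1)*(g^5 + 5*g^4 - g^3 - 29*g^2 - 12*g + 36) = (g + 1)*(g + 3)*(g^4 + 2*g^3 - 7*g^2 - 8*g + 12) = (g - 2)*(g + 1)*(g + 3)*(g^3 + 4*g^2 + g - 6) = (g - 2)*(g + 1)*(g + 2)*(g + 3)*(g^2 + 2*g - 3) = (g - 2)*(g - 1)*(g + 1)*(g + 2)*(g + 3)*(g + 3)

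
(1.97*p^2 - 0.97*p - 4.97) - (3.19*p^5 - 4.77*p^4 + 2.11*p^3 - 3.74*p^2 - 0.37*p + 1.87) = -3.19*p^5 + 4.77*p^4 - 2.11*p^3 + 5.71*p^2 - 0.6*p - 6.84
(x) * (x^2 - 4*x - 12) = x^3 - 4*x^2 - 12*x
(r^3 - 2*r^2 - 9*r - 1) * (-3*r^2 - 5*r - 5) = -3*r^5 + r^4 + 32*r^3 + 58*r^2 + 50*r + 5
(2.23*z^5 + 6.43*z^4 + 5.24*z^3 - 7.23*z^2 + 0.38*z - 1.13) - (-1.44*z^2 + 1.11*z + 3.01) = 2.23*z^5 + 6.43*z^4 + 5.24*z^3 - 5.79*z^2 - 0.73*z - 4.14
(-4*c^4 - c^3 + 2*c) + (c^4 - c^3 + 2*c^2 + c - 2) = -3*c^4 - 2*c^3 + 2*c^2 + 3*c - 2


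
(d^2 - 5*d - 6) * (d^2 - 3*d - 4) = d^4 - 8*d^3 + 5*d^2 + 38*d + 24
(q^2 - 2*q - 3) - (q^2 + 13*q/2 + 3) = -17*q/2 - 6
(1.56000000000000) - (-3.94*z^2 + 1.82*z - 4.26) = 3.94*z^2 - 1.82*z + 5.82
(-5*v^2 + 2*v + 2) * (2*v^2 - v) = -10*v^4 + 9*v^3 + 2*v^2 - 2*v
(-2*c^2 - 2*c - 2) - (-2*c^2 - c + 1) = -c - 3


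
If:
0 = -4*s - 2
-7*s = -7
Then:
No Solution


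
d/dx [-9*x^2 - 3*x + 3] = -18*x - 3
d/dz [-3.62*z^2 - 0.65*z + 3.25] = -7.24*z - 0.65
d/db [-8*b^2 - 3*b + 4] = -16*b - 3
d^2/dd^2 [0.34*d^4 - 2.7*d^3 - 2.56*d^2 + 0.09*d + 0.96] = 4.08*d^2 - 16.2*d - 5.12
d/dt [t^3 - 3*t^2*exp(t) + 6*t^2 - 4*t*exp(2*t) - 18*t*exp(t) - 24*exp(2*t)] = -3*t^2*exp(t) + 3*t^2 - 8*t*exp(2*t) - 24*t*exp(t) + 12*t - 52*exp(2*t) - 18*exp(t)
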